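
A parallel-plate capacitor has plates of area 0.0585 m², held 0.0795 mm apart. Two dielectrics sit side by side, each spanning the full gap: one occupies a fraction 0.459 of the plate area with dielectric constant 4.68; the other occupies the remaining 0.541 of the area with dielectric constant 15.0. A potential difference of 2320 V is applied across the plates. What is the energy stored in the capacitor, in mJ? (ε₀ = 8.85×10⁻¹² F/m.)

U ≈ 180 mJ

Side-by-side slabs ⇒ two capacitors in parallel, each spanning the full gap.
C₁ = κ₁ε₀A₁/d = 4.68 × 8.85×10⁻¹² × 2.69×10⁻² / 7.95×10⁻⁵ = 1.40×10⁻⁸ F.
C₂ = κ₂ε₀A₂/d = 15.0 × 8.85×10⁻¹² × 3.16×10⁻² / 7.95×10⁻⁵ = 5.28×10⁻⁸ F.
C = C₁ + C₂ = 6.68×10⁻⁸ F.
U = ½CV² = ½ × 6.68×10⁻⁸ × (2320)² = 0.180 J.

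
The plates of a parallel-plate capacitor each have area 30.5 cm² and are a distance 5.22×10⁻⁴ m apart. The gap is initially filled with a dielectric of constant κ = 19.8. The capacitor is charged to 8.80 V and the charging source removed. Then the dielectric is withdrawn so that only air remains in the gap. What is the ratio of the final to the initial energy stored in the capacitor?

U₂/U₁ ≈ 19.8

Isolated ⇒ Q is held fixed.
C₂ = 0.0505 C₁ and U = Q²/(2C), so U₂/U₁ = C₁/C₂ = 19.8.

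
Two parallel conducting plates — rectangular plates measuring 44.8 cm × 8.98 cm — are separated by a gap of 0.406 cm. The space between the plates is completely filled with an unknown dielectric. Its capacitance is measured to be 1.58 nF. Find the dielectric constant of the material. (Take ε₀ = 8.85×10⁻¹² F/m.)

κ ≈ 18.0

A = 44.8 × 8.98 cm² = 4.02×10⁻² m².
κ = Cd/(ε₀A) = 1.58×10⁻⁹ × 4.06×10⁻³ / (8.85×10⁻¹² × 4.02×10⁻²) = 18.0.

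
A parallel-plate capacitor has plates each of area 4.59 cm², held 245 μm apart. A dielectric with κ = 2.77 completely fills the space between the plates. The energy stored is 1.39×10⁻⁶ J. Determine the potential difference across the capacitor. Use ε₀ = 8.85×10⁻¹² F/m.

A = 4.59 cm² = 4.59×10⁻⁴ m².
C = κε₀A/d = 2.77 × 8.85×10⁻¹² × 4.59×10⁻⁴ / 2.45×10⁻⁴ = 4.59×10⁻¹¹ F.
V = √(2U/C) = √(2 × 1.39×10⁻⁶ / 4.59×10⁻¹¹) = 2.46×10² V.

246 V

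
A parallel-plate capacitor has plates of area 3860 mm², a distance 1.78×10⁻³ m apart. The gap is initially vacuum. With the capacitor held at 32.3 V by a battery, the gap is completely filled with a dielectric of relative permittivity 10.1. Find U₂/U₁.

10.1

Battery connected ⇒ V is held fixed.
C₂ = 10.1 C₁ and U = ½CV², so U₂/U₁ = C₂/C₁ = 10.1.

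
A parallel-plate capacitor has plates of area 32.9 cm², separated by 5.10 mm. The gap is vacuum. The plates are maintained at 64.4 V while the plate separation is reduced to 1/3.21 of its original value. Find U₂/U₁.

Battery connected ⇒ V is held fixed.
C₂ = 3.21 C₁ and U = ½CV², so U₂/U₁ = C₂/C₁ = 3.21.

U₂/U₁ ≈ 3.21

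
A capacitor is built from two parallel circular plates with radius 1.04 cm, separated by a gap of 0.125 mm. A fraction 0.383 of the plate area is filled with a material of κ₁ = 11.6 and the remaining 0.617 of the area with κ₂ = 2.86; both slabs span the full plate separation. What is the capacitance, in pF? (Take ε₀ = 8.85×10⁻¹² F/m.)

A = π(1.04 cm)² = 3.40×10⁻⁴ m².
Side-by-side slabs ⇒ two capacitors in parallel, each spanning the full gap.
C₁ = κ₁ε₀A₁/d = 11.6 × 8.85×10⁻¹² × 1.30×10⁻⁴ / 1.25×10⁻⁴ = 1.07×10⁻¹⁰ F.
C₂ = κ₂ε₀A₂/d = 2.86 × 8.85×10⁻¹² × 2.10×10⁻⁴ / 1.25×10⁻⁴ = 4.25×10⁻¹¹ F.
C = C₁ + C₂ = 1.49×10⁻¹⁰ F.

149 pF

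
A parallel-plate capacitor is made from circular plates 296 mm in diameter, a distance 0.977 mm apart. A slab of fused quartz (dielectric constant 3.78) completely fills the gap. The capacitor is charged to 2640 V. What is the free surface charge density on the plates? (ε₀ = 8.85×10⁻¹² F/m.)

90.4 μC/m²

A = π(296/2 mm)² = 6.88×10⁻² m².
C = κε₀A/d = 3.78 × 8.85×10⁻¹² × 6.88×10⁻² / 9.77×10⁻⁴ = 2.36×10⁻⁹ F.
σ = Q/A = CV/A = 2.36×10⁻⁹ × 2640 / 6.88×10⁻² = 9.04×10⁻⁵ C/m².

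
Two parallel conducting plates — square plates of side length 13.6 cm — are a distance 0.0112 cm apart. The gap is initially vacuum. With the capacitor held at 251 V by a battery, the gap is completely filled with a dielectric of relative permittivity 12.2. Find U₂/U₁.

Battery connected ⇒ V is held fixed.
C₂ = 12.2 C₁ and U = ½CV², so U₂/U₁ = C₂/C₁ = 12.2.

U₂/U₁ ≈ 12.2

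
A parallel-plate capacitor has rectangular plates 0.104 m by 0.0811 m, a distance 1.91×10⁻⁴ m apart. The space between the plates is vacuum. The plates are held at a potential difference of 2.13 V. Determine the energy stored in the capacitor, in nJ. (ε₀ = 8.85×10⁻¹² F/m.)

A = 0.104 × 0.0811 m² = 8.43×10⁻³ m².
C = ε₀A/d = 8.85×10⁻¹² × 8.43×10⁻³ / 1.91×10⁻⁴ = 3.91×10⁻¹⁰ F.
U = ½CV² = ½ × 3.91×10⁻¹⁰ × (2.13)² = 8.87×10⁻¹⁰ J.

0.887 nJ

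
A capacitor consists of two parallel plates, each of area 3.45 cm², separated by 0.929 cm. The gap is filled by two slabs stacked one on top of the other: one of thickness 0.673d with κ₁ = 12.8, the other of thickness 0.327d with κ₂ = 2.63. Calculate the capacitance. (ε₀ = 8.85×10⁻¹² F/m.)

C ≈ 1.86 pF

A = 3.45 cm² = 3.45×10⁻⁴ m².
Stacked slabs ⇒ two capacitors in series, each with the full plate area.
C₁ = κ₁ε₀A/d₁ = 12.8 × 8.85×10⁻¹² × 3.45×10⁻⁴ / 6.25×10⁻³ = 6.25×10⁻¹² F.
C₂ = κ₂ε₀A/d₂ = 2.63 × 8.85×10⁻¹² × 3.45×10⁻⁴ / 3.04×10⁻³ = 2.64×10⁻¹² F.
C = (1/C₁ + 1/C₂)⁻¹ = 1.86×10⁻¹² F.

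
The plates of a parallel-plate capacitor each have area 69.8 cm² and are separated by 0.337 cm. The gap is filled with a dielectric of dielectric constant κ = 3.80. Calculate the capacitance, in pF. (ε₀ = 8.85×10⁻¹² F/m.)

69.7 pF

A = 69.8 cm² = 6.98×10⁻³ m².
C = κε₀A/d = 3.80 × 8.85×10⁻¹² × 6.98×10⁻³ / 3.37×10⁻³ = 6.97×10⁻¹¹ F.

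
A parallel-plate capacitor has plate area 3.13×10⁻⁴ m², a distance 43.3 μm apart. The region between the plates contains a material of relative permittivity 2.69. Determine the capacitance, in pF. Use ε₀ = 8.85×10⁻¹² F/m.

C = κε₀A/d = 2.69 × 8.85×10⁻¹² × 3.13×10⁻⁴ / 4.33×10⁻⁵ = 1.72×10⁻¹⁰ F.

172 pF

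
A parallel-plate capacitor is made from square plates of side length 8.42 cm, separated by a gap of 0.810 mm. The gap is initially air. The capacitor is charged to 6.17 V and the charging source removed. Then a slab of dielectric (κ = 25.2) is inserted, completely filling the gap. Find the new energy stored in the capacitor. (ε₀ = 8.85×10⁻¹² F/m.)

A = (8.42 cm)² = 7.09×10⁻³ m².
Initially C₁ = ε₀A/d = 8.85×10⁻¹² × 7.09×10⁻³ / 8.10×10⁻⁴ = 7.75×10⁻¹¹ F.
U₁ = 1.47×10⁻⁹ J.
Isolated ⇒ Q is held fixed. C₂ = 25.2 C₁ and U = Q²/(2C), so U₂/U₁ = C₁/C₂ = 0.0397.
U₂ = 0.0397 × 1.47×10⁻⁹ = 5.85×10⁻¹¹ J.

U ≈ 58.5 pJ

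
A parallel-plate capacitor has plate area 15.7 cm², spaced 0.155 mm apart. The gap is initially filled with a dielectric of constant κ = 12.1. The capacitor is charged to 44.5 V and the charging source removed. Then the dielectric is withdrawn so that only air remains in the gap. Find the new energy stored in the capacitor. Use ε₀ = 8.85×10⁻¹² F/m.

U ≈ 13.0 μJ

A = 15.7 cm² = 1.57×10⁻³ m².
Initially C₁ = κε₀A/d = 12.1 × 8.85×10⁻¹² × 1.57×10⁻³ / 1.55×10⁻⁴ = 1.08×10⁻⁹ F.
U₁ = 1.07×10⁻⁶ J.
Isolated ⇒ Q is held fixed. C₂ = 0.0826 C₁ and U = Q²/(2C), so U₂/U₁ = C₁/C₂ = 12.1.
U₂ = 12.1 × 1.07×10⁻⁶ = 1.30×10⁻⁵ J.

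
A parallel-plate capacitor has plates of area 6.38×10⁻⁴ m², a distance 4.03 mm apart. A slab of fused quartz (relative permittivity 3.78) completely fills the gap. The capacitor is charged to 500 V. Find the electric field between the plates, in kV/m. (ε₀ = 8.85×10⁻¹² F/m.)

E ≈ 124 kV/m

E = V/d = 500 / 4.03×10⁻³ = 1.24×10⁵ V/m.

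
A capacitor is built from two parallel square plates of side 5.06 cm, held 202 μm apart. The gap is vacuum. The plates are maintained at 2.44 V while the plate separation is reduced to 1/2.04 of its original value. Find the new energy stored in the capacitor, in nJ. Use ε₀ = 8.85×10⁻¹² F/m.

U ≈ 0.681 nJ

A = (5.06 cm)² = 2.56×10⁻³ m².
Initially C₁ = ε₀A/d = 8.85×10⁻¹² × 2.56×10⁻³ / 2.02×10⁻⁴ = 1.12×10⁻¹⁰ F.
U₁ = 3.34×10⁻¹⁰ J.
Battery connected ⇒ V is held fixed. C₂ = 2.04 C₁ and U = ½CV², so U₂/U₁ = C₂/C₁ = 2.04.
U₂ = 2.04 × 3.34×10⁻¹⁰ = 6.81×10⁻¹⁰ J.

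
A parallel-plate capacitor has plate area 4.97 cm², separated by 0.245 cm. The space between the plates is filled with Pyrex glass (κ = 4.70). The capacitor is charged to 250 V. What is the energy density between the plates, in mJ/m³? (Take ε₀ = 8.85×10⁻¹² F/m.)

E = V/d = 250 / 2.45×10⁻³ = 1.02×10⁵ V/m.
u = ½κε₀E² = ½ × 4.70 × 8.85×10⁻¹² × (1.02×10⁵)² = 0.217 J/m³.

u ≈ 217 mJ/m³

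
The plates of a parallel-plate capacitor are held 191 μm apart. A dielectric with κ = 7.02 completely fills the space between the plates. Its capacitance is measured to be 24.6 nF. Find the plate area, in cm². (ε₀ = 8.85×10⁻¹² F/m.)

A = Cd/(κε₀) = 2.46×10⁻⁸ × 1.91×10⁻⁴ / (7.02 × 8.85×10⁻¹²) = 7.56×10⁻² m².

756 cm²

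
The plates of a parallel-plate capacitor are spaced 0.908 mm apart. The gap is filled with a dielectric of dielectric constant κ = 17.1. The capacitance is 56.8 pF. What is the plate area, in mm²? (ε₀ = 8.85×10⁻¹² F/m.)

A = Cd/(κε₀) = 5.68×10⁻¹¹ × 9.08×10⁻⁴ / (17.1 × 8.85×10⁻¹²) = 3.41×10⁻⁴ m².

A ≈ 341 mm²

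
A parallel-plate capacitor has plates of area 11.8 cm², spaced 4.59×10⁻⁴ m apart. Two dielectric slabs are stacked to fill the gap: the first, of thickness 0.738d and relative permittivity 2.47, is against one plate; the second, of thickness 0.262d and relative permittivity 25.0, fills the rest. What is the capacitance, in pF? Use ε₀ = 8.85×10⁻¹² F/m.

73.6 pF

A = 11.8 cm² = 1.18×10⁻³ m².
Stacked slabs ⇒ two capacitors in series, each with the full plate area.
C₁ = κ₁ε₀A/d₁ = 2.47 × 8.85×10⁻¹² × 1.18×10⁻³ / 3.39×10⁻⁴ = 7.61×10⁻¹¹ F.
C₂ = κ₂ε₀A/d₂ = 25.0 × 8.85×10⁻¹² × 1.18×10⁻³ / 1.20×10⁻⁴ = 2.17×10⁻⁹ F.
C = (1/C₁ + 1/C₂)⁻¹ = 7.36×10⁻¹¹ F.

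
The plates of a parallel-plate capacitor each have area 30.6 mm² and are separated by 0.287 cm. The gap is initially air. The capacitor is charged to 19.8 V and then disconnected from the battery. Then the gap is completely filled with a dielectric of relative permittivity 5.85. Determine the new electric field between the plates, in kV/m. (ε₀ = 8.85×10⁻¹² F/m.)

E ≈ 1.18 kV/m

A = 30.6 mm² = 3.06×10⁻⁵ m².
Initially C₁ = ε₀A/d = 8.85×10⁻¹² × 3.06×10⁻⁵ / 2.87×10⁻³ = 9.44×10⁻¹⁴ F.
E₁ = 6.90×10³ V/m.
Isolated ⇒ Q is held fixed. V₂ = Q/C₂ = V₁/5.85; E = V/d, so E₂/E₁ = (V₂/V₁)(d₁/d₂) = 0.171.
E₂ = 0.171 × 6.90×10³ = 1.18×10³ V/m.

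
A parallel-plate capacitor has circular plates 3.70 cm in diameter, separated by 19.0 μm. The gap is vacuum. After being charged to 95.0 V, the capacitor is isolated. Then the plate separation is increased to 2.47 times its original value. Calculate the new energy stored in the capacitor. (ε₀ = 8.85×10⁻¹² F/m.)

A = π(3.70/2 cm)² = 1.08×10⁻³ m².
Initially C₁ = ε₀A/d = 8.85×10⁻¹² × 1.08×10⁻³ / 1.90×10⁻⁵ = 5.01×10⁻¹⁰ F.
U₁ = 2.26×10⁻⁶ J.
Isolated ⇒ Q is held fixed. C₂ = 0.405 C₁ and U = Q²/(2C), so U₂/U₁ = C₁/C₂ = 2.47.
U₂ = 2.47 × 2.26×10⁻⁶ = 5.58×10⁻⁶ J.

U ≈ 5.58 μJ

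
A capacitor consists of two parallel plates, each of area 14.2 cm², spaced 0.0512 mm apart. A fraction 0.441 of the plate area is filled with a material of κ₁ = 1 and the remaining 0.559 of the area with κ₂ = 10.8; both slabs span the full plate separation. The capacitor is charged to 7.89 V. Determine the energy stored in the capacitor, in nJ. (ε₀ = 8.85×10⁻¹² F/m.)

A = 14.2 cm² = 1.42×10⁻³ m².
Side-by-side slabs ⇒ two capacitors in parallel, each spanning the full gap.
C₁ = κ₁ε₀A₁/d = 1.00 × 8.85×10⁻¹² × 6.26×10⁻⁴ / 5.12×10⁻⁵ = 1.08×10⁻¹⁰ F.
C₂ = κ₂ε₀A₂/d = 10.8 × 8.85×10⁻¹² × 7.94×10⁻⁴ / 5.12×10⁻⁵ = 1.48×10⁻⁹ F.
C = C₁ + C₂ = 1.59×10⁻⁹ F.
U = ½CV² = ½ × 1.59×10⁻⁹ × (7.89)² = 4.95×10⁻⁸ J.

49.5 nJ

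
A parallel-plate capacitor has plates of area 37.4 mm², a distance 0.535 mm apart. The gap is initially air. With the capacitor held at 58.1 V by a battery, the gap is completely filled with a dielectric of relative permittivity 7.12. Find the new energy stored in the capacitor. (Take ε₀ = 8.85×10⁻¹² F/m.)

A = 37.4 mm² = 3.74×10⁻⁵ m².
Initially C₁ = ε₀A/d = 8.85×10⁻¹² × 3.74×10⁻⁵ / 5.35×10⁻⁴ = 6.19×10⁻¹³ F.
U₁ = 1.04×10⁻⁹ J.
Battery connected ⇒ V is held fixed. C₂ = 7.12 C₁ and U = ½CV², so U₂/U₁ = C₂/C₁ = 7.12.
U₂ = 7.12 × 1.04×10⁻⁹ = 7.43×10⁻⁹ J.

7.43 nJ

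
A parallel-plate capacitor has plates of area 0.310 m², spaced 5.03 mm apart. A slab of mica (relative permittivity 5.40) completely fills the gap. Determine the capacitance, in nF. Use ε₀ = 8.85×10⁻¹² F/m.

2.95 nF

C = κε₀A/d = 5.40 × 8.85×10⁻¹² × 0.310 / 5.03×10⁻³ = 2.95×10⁻⁹ F.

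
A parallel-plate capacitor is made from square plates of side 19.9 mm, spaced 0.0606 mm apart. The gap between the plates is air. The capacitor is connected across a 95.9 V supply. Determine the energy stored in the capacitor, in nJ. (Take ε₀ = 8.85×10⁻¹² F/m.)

U ≈ 266 nJ

A = (19.9 mm)² = 3.96×10⁻⁴ m².
C = ε₀A/d = 8.85×10⁻¹² × 3.96×10⁻⁴ / 6.06×10⁻⁵ = 5.78×10⁻¹¹ F.
U = ½CV² = ½ × 5.78×10⁻¹¹ × (95.9)² = 2.66×10⁻⁷ J.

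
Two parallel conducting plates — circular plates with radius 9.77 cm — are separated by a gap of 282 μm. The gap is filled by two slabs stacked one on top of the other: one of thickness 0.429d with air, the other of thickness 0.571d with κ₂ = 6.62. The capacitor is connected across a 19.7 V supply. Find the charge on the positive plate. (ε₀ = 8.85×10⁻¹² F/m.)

Q ≈ 36.0 nC

A = π(9.77 cm)² = 3.00×10⁻² m².
Stacked slabs ⇒ two capacitors in series, each with the full plate area.
C₁ = κ₁ε₀A/d₁ = 1.00 × 8.85×10⁻¹² × 3.00×10⁻² / 1.21×10⁻⁴ = 2.19×10⁻⁹ F.
C₂ = κ₂ε₀A/d₂ = 6.62 × 8.85×10⁻¹² × 3.00×10⁻² / 1.61×10⁻⁴ = 1.09×10⁻⁸ F.
C = (1/C₁ + 1/C₂)⁻¹ = 1.83×10⁻⁹ F.
Q = CV = 1.83×10⁻⁹ × 19.7 = 3.60×10⁻⁸ C.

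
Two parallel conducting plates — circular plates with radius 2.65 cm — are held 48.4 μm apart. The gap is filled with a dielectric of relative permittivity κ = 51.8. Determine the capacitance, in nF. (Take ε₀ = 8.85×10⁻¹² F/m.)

20.9 nF

A = π(2.65 cm)² = 2.21×10⁻³ m².
C = κε₀A/d = 51.8 × 8.85×10⁻¹² × 2.21×10⁻³ / 4.84×10⁻⁵ = 2.09×10⁻⁸ F.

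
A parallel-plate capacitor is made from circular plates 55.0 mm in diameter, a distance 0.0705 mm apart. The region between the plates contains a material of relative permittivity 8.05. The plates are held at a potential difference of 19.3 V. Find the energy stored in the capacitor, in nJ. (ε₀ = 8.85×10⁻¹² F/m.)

U ≈ 447 nJ

A = π(55.0/2 mm)² = 2.38×10⁻³ m².
C = κε₀A/d = 8.05 × 8.85×10⁻¹² × 2.38×10⁻³ / 7.05×10⁻⁵ = 2.40×10⁻⁹ F.
U = ½CV² = ½ × 2.40×10⁻⁹ × (19.3)² = 4.47×10⁻⁷ J.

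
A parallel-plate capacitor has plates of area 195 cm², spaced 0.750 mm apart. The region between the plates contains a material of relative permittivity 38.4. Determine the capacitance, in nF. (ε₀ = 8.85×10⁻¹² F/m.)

A = 195 cm² = 1.95×10⁻² m².
C = κε₀A/d = 38.4 × 8.85×10⁻¹² × 1.95×10⁻² / 7.50×10⁻⁴ = 8.84×10⁻⁹ F.

C ≈ 8.84 nF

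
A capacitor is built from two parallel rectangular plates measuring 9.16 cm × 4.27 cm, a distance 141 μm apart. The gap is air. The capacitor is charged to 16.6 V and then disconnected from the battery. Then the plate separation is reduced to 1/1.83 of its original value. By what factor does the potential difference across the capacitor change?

V₂/V₁ ≈ 0.546

Isolated ⇒ Q is held fixed.
C₂ = 1.83 C₁ and V = Q/C, so V₂/V₁ = C₁/C₂ = 0.546.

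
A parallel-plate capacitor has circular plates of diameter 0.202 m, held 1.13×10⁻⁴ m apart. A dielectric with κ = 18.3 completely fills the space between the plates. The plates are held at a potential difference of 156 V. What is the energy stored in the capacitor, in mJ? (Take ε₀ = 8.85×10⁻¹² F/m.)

A = π(0.202/2 m)² = 3.20×10⁻² m².
C = κε₀A/d = 18.3 × 8.85×10⁻¹² × 3.20×10⁻² / 1.13×10⁻⁴ = 4.59×10⁻⁸ F.
U = ½CV² = ½ × 4.59×10⁻⁸ × (156)² = 5.59×10⁻⁴ J.

0.559 mJ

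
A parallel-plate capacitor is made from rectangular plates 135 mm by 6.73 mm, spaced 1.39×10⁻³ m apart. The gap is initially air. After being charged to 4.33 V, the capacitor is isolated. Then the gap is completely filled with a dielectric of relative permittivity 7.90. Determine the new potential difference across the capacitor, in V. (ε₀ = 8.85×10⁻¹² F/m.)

0.548 V

A = 135 × 6.73 mm² = 9.09×10⁻⁴ m².
Initially C₁ = ε₀A/d = 8.85×10⁻¹² × 9.09×10⁻⁴ / 1.39×10⁻³ = 5.78×10⁻¹² F.
V₁ = 4.33 V.
Isolated ⇒ Q is held fixed. C₂ = 7.90 C₁ and V = Q/C, so V₂/V₁ = C₁/C₂ = 0.127.
V₂ = 0.127 × 4.33 = 0.548 V.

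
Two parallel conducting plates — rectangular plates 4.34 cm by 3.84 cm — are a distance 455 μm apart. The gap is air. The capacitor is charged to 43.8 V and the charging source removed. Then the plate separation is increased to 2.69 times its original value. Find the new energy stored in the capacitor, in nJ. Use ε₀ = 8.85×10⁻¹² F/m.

U ≈ 83.6 nJ

A = 4.34 × 3.84 cm² = 1.67×10⁻³ m².
Initially C₁ = ε₀A/d = 8.85×10⁻¹² × 1.67×10⁻³ / 4.55×10⁻⁴ = 3.24×10⁻¹¹ F.
U₁ = 3.11×10⁻⁸ J.
Isolated ⇒ Q is held fixed. C₂ = 0.372 C₁ and U = Q²/(2C), so U₂/U₁ = C₁/C₂ = 2.69.
U₂ = 2.69 × 3.11×10⁻⁸ = 8.36×10⁻⁸ J.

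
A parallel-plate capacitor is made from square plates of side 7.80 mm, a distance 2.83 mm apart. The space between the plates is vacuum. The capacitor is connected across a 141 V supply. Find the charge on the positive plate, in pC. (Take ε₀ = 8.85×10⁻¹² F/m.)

A = (7.80 mm)² = 6.08×10⁻⁵ m².
C = ε₀A/d = 8.85×10⁻¹² × 6.08×10⁻⁵ / 2.83×10⁻³ = 1.90×10⁻¹³ F.
Q = CV = 1.90×10⁻¹³ × 141 = 2.68×10⁻¹¹ C.

Q ≈ 26.8 pC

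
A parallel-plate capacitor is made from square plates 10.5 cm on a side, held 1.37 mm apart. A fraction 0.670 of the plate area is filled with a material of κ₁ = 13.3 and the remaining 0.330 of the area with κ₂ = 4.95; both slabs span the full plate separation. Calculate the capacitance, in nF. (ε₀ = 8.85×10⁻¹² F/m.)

A = (10.5 cm)² = 1.10×10⁻² m².
Side-by-side slabs ⇒ two capacitors in parallel, each spanning the full gap.
C₁ = κ₁ε₀A₁/d = 13.3 × 8.85×10⁻¹² × 7.39×10⁻³ / 1.37×10⁻³ = 6.35×10⁻¹⁰ F.
C₂ = κ₂ε₀A₂/d = 4.95 × 8.85×10⁻¹² × 3.64×10⁻³ / 1.37×10⁻³ = 1.16×10⁻¹⁰ F.
C = C₁ + C₂ = 7.51×10⁻¹⁰ F.

0.751 nF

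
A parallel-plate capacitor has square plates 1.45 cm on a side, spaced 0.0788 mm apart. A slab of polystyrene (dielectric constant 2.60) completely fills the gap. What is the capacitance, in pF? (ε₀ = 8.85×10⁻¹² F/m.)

61.4 pF

A = (1.45 cm)² = 2.10×10⁻⁴ m².
C = κε₀A/d = 2.60 × 8.85×10⁻¹² × 2.10×10⁻⁴ / 7.88×10⁻⁵ = 6.14×10⁻¹¹ F.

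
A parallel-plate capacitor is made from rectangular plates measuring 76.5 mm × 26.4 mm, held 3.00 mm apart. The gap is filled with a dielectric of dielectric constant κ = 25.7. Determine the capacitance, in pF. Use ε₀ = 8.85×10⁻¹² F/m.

A = 76.5 × 26.4 mm² = 2.02×10⁻³ m².
C = κε₀A/d = 25.7 × 8.85×10⁻¹² × 2.02×10⁻³ / 3.00×10⁻³ = 1.53×10⁻¹⁰ F.

153 pF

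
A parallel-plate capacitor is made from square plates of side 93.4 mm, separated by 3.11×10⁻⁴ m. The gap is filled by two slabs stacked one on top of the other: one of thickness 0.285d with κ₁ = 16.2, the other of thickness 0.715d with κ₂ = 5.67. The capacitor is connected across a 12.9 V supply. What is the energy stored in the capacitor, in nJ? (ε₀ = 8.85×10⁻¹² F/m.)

A = (93.4 mm)² = 8.72×10⁻³ m².
Stacked slabs ⇒ two capacitors in series, each with the full plate area.
C₁ = κ₁ε₀A/d₁ = 16.2 × 8.85×10⁻¹² × 8.72×10⁻³ / 8.86×10⁻⁵ = 1.41×10⁻⁸ F.
C₂ = κ₂ε₀A/d₂ = 5.67 × 8.85×10⁻¹² × 8.72×10⁻³ / 2.22×10⁻⁴ = 1.97×10⁻⁹ F.
C = (1/C₁ + 1/C₂)⁻¹ = 1.73×10⁻⁹ F.
U = ½CV² = ½ × 1.73×10⁻⁹ × (12.9)² = 1.44×10⁻⁷ J.

144 nJ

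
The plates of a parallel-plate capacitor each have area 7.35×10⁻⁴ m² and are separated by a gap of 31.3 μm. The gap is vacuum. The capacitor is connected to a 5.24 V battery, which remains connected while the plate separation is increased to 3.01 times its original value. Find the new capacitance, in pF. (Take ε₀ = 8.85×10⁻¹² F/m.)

69.0 pF

Initially C₁ = ε₀A/d = 8.85×10⁻¹² × 7.35×10⁻⁴ / 3.13×10⁻⁵ = 2.08×10⁻¹⁰ F.
C = ε₀A/d scales as 1/d, so C₂/C₁ = d₁/d₂ = 1/3.01 = 0.332.
C₂ = 0.332 × 2.08×10⁻¹⁰ = 6.90×10⁻¹¹ F.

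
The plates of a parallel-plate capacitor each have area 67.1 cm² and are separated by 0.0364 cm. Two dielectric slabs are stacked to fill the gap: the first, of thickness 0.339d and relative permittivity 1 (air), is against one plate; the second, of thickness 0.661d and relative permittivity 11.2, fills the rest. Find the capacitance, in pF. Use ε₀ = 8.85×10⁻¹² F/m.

410 pF

A = 67.1 cm² = 6.71×10⁻³ m².
Stacked slabs ⇒ two capacitors in series, each with the full plate area.
C₁ = κ₁ε₀A/d₁ = 1.00 × 8.85×10⁻¹² × 6.71×10⁻³ / 1.23×10⁻⁴ = 4.81×10⁻¹⁰ F.
C₂ = κ₂ε₀A/d₂ = 11.2 × 8.85×10⁻¹² × 6.71×10⁻³ / 2.41×10⁻⁴ = 2.76×10⁻⁹ F.
C = (1/C₁ + 1/C₂)⁻¹ = 4.10×10⁻¹⁰ F.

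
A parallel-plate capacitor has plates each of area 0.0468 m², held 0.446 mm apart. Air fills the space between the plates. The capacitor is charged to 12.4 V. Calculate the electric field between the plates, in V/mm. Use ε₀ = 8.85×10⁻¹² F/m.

E ≈ 27.8 V/mm

E = V/d = 12.4 / 4.46×10⁻⁴ = 2.78×10⁴ V/m.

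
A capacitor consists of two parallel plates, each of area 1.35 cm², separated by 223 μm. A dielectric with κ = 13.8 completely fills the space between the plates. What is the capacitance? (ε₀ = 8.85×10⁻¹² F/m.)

A = 1.35 cm² = 1.35×10⁻⁴ m².
C = κε₀A/d = 13.8 × 8.85×10⁻¹² × 1.35×10⁻⁴ / 2.23×10⁻⁴ = 7.39×10⁻¹¹ F.

C ≈ 73.9 pF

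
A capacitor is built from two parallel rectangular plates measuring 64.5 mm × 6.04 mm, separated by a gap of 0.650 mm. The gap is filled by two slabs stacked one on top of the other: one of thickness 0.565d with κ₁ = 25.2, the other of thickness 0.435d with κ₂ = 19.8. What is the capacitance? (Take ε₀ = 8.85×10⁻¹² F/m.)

C ≈ 119 pF

A = 64.5 × 6.04 mm² = 3.90×10⁻⁴ m².
Stacked slabs ⇒ two capacitors in series, each with the full plate area.
C₁ = κ₁ε₀A/d₁ = 25.2 × 8.85×10⁻¹² × 3.90×10⁻⁴ / 3.67×10⁻⁴ = 2.37×10⁻¹⁰ F.
C₂ = κ₂ε₀A/d₂ = 19.8 × 8.85×10⁻¹² × 3.90×10⁻⁴ / 2.83×10⁻⁴ = 2.41×10⁻¹⁰ F.
C = (1/C₁ + 1/C₂)⁻¹ = 1.19×10⁻¹⁰ F.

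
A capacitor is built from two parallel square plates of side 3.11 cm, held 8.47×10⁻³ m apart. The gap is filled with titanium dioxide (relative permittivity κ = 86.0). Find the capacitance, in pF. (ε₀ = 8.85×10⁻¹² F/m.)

A = (3.11 cm)² = 9.67×10⁻⁴ m².
C = κε₀A/d = 86.0 × 8.85×10⁻¹² × 9.67×10⁻⁴ / 8.47×10⁻³ = 8.69×10⁻¹¹ F.

C ≈ 86.9 pF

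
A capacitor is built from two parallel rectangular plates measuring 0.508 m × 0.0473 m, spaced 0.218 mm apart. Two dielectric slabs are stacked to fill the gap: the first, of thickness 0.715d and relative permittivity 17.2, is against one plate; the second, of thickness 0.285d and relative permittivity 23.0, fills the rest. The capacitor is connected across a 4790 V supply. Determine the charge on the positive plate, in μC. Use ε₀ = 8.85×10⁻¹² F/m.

Q ≈ 86.6 μC

A = 0.508 × 0.0473 m² = 2.40×10⁻² m².
Stacked slabs ⇒ two capacitors in series, each with the full plate area.
C₁ = κ₁ε₀A/d₁ = 17.2 × 8.85×10⁻¹² × 2.40×10⁻² / 1.56×10⁻⁴ = 2.35×10⁻⁸ F.
C₂ = κ₂ε₀A/d₂ = 23.0 × 8.85×10⁻¹² × 2.40×10⁻² / 6.21×10⁻⁵ = 7.87×10⁻⁸ F.
C = (1/C₁ + 1/C₂)⁻¹ = 1.81×10⁻⁸ F.
Q = CV = 1.81×10⁻⁸ × 4790 = 8.66×10⁻⁵ C.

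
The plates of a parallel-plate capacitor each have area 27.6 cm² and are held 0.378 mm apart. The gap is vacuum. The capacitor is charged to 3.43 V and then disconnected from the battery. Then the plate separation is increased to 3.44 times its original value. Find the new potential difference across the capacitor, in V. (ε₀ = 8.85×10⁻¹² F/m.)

A = 27.6 cm² = 2.76×10⁻³ m².
Initially C₁ = ε₀A/d = 8.85×10⁻¹² × 2.76×10⁻³ / 3.78×10⁻⁴ = 6.46×10⁻¹¹ F.
V₁ = 3.43 V.
Isolated ⇒ Q is held fixed. C₂ = 0.291 C₁ and V = Q/C, so V₂/V₁ = C₁/C₂ = 3.44.
V₂ = 3.44 × 3.43 = 11.8 V.

V ≈ 11.8 V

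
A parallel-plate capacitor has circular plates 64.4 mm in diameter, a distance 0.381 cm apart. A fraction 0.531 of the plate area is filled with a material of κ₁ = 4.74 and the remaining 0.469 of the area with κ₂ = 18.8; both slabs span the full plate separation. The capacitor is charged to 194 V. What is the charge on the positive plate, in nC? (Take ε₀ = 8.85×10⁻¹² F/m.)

16.6 nC

A = π(64.4/2 mm)² = 3.26×10⁻³ m².
Side-by-side slabs ⇒ two capacitors in parallel, each spanning the full gap.
C₁ = κ₁ε₀A₁/d = 4.74 × 8.85×10⁻¹² × 1.73×10⁻³ / 3.81×10⁻³ = 1.90×10⁻¹¹ F.
C₂ = κ₂ε₀A₂/d = 18.8 × 8.85×10⁻¹² × 1.53×10⁻³ / 3.81×10⁻³ = 6.67×10⁻¹¹ F.
C = C₁ + C₂ = 8.58×10⁻¹¹ F.
Q = CV = 8.58×10⁻¹¹ × 194 = 1.66×10⁻⁸ C.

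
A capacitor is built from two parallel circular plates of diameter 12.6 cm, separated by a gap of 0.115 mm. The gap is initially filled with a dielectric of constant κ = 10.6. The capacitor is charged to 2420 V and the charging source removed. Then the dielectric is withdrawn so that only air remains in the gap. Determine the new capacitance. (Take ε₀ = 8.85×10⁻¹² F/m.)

A = π(12.6/2 cm)² = 1.25×10⁻² m².
Initially C₁ = κε₀A/d = 10.6 × 8.85×10⁻¹² × 1.25×10⁻² / 1.15×10⁻⁴ = 1.02×10⁻⁸ F.
C = κε₀A/d scales with κ, so C₂/C₁ = 1/κ = 1/10.6 = 0.0943.
C₂ = 0.0943 × 1.02×10⁻⁸ = 9.60×10⁻¹⁰ F.

0.960 nF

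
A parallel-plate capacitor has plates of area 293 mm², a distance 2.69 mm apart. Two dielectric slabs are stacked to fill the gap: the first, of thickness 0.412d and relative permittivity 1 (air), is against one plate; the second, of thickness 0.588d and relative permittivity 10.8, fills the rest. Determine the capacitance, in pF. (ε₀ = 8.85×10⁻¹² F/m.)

2.07 pF

A = 293 mm² = 2.93×10⁻⁴ m².
Stacked slabs ⇒ two capacitors in series, each with the full plate area.
C₁ = κ₁ε₀A/d₁ = 1.00 × 8.85×10⁻¹² × 2.93×10⁻⁴ / 1.11×10⁻³ = 2.34×10⁻¹² F.
C₂ = κ₂ε₀A/d₂ = 10.8 × 8.85×10⁻¹² × 2.93×10⁻⁴ / 1.58×10⁻³ = 1.77×10⁻¹¹ F.
C = (1/C₁ + 1/C₂)⁻¹ = 2.07×10⁻¹² F.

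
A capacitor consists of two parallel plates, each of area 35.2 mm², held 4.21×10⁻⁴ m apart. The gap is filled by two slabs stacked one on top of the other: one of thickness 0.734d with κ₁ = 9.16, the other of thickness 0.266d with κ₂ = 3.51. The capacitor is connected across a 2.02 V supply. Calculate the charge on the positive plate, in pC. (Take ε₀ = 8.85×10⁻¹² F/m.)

A = 35.2 mm² = 3.52×10⁻⁵ m².
Stacked slabs ⇒ two capacitors in series, each with the full plate area.
C₁ = κ₁ε₀A/d₁ = 9.16 × 8.85×10⁻¹² × 3.52×10⁻⁵ / 3.09×10⁻⁴ = 9.23×10⁻¹² F.
C₂ = κ₂ε₀A/d₂ = 3.51 × 8.85×10⁻¹² × 3.52×10⁻⁵ / 1.12×10⁻⁴ = 9.76×10⁻¹² F.
C = (1/C₁ + 1/C₂)⁻¹ = 4.75×10⁻¹² F.
Q = CV = 4.75×10⁻¹² × 2.02 = 9.59×10⁻¹² C.

Q ≈ 9.59 pC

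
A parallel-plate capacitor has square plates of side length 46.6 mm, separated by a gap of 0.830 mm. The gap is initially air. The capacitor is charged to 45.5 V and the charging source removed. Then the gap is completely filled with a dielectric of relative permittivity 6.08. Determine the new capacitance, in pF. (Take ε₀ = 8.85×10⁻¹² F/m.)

141 pF

A = (46.6 mm)² = 2.17×10⁻³ m².
Initially C₁ = ε₀A/d = 8.85×10⁻¹² × 2.17×10⁻³ / 8.30×10⁻⁴ = 2.32×10⁻¹¹ F.
C = κε₀A/d scales with κ, so C₂/C₁ = κ = 6.08.
C₂ = 6.08 × 2.32×10⁻¹¹ = 1.41×10⁻¹⁰ F.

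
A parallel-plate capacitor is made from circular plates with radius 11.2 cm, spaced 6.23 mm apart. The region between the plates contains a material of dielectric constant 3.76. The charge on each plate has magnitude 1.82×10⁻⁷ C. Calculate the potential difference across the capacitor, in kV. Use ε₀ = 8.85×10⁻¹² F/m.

A = π(11.2 cm)² = 3.94×10⁻² m².
C = κε₀A/d = 3.76 × 8.85×10⁻¹² × 3.94×10⁻² / 6.23×10⁻³ = 2.10×10⁻¹⁰ F.
V = Q/C = 1.82×10⁻⁷ / 2.10×10⁻¹⁰ = 8.65×10² V.

0.865 kV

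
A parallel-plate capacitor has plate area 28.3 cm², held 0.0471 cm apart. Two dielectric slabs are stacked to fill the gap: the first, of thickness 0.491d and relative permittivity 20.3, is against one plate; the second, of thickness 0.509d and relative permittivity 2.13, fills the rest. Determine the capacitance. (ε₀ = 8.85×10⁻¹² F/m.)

C ≈ 202 pF

A = 28.3 cm² = 2.83×10⁻³ m².
Stacked slabs ⇒ two capacitors in series, each with the full plate area.
C₁ = κ₁ε₀A/d₁ = 20.3 × 8.85×10⁻¹² × 2.83×10⁻³ / 2.31×10⁻⁴ = 2.20×10⁻⁹ F.
C₂ = κ₂ε₀A/d₂ = 2.13 × 8.85×10⁻¹² × 2.83×10⁻³ / 2.40×10⁻⁴ = 2.23×10⁻¹⁰ F.
C = (1/C₁ + 1/C₂)⁻¹ = 2.02×10⁻¹⁰ F.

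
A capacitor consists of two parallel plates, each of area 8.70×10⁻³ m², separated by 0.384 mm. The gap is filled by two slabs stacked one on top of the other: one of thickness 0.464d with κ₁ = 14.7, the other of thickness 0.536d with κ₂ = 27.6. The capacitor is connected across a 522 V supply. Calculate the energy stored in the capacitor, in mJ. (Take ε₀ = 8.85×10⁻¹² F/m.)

Stacked slabs ⇒ two capacitors in series, each with the full plate area.
C₁ = κ₁ε₀A/d₁ = 14.7 × 8.85×10⁻¹² × 8.70×10⁻³ / 1.78×10⁻⁴ = 6.35×10⁻⁹ F.
C₂ = κ₂ε₀A/d₂ = 27.6 × 8.85×10⁻¹² × 8.70×10⁻³ / 2.06×10⁻⁴ = 1.03×10⁻⁸ F.
C = (1/C₁ + 1/C₂)⁻¹ = 3.93×10⁻⁹ F.
U = ½CV² = ½ × 3.93×10⁻⁹ × (522)² = 5.36×10⁻⁴ J.

0.536 mJ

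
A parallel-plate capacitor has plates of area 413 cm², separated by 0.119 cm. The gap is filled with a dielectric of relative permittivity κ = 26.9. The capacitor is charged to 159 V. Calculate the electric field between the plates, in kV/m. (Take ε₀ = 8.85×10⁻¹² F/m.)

E = V/d = 159 / 1.19×10⁻³ = 1.34×10⁵ V/m.

E ≈ 134 kV/m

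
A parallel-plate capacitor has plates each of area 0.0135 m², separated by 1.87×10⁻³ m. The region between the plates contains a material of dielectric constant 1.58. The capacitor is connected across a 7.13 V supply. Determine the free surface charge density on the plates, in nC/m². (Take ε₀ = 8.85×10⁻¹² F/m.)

C = κε₀A/d = 1.58 × 8.85×10⁻¹² × 1.35×10⁻² / 1.87×10⁻³ = 1.01×10⁻¹⁰ F.
σ = Q/A = CV/A = 1.01×10⁻¹⁰ × 7.13 / 1.35×10⁻² = 5.33×10⁻⁸ C/m².

53.3 nC/m²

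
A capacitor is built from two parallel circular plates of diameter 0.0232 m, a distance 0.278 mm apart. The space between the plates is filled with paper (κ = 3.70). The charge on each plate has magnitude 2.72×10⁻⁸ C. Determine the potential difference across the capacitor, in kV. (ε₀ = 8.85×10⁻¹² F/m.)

A = π(0.0232/2 m)² = 4.23×10⁻⁴ m².
C = κε₀A/d = 3.70 × 8.85×10⁻¹² × 4.23×10⁻⁴ / 2.78×10⁻⁴ = 4.98×10⁻¹¹ F.
V = Q/C = 2.72×10⁻⁸ / 4.98×10⁻¹¹ = 5.46×10² V.

0.546 kV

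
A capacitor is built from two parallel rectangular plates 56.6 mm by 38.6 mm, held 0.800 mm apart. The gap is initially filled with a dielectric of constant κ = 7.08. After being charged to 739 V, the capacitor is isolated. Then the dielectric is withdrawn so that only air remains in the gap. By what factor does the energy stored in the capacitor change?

Isolated ⇒ Q is held fixed.
C₂ = 0.141 C₁ and U = Q²/(2C), so U₂/U₁ = C₁/C₂ = 7.08.

7.08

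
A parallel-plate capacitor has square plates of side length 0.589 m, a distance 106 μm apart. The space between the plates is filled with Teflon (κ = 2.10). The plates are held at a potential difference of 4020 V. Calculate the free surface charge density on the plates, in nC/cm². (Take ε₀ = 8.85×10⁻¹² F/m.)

σ ≈ 70.5 nC/cm²

A = (0.589 m)² = 0.347 m².
C = κε₀A/d = 2.10 × 8.85×10⁻¹² × 0.347 / 1.06×10⁻⁴ = 6.08×10⁻⁸ F.
σ = Q/A = CV/A = 6.08×10⁻⁸ × 4020 / 0.347 = 7.05×10⁻⁴ C/m².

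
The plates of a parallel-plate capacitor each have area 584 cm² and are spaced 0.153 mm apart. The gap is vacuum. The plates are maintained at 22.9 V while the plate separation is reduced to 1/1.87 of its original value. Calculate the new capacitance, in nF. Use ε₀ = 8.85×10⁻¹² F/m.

6.32 nF

A = 584 cm² = 5.84×10⁻² m².
Initially C₁ = ε₀A/d = 8.85×10⁻¹² × 5.84×10⁻² / 1.53×10⁻⁴ = 3.38×10⁻⁹ F.
C = ε₀A/d scales as 1/d, so C₂/C₁ = d₁/d₂ = 1.87.
C₂ = 1.87 × 3.38×10⁻⁹ = 6.32×10⁻⁹ F.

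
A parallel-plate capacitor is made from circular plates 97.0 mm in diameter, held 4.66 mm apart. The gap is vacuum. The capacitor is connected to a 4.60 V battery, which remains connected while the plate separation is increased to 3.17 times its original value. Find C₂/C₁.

C₂/C₁ ≈ 0.315

C = ε₀A/d scales as 1/d, so C₂/C₁ = d₁/d₂ = 1/3.17 = 0.315.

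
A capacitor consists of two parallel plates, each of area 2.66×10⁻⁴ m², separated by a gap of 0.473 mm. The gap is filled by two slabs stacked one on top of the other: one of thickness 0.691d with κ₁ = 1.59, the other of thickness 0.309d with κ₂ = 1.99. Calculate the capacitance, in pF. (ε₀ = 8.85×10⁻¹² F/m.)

C ≈ 8.44 pF

Stacked slabs ⇒ two capacitors in series, each with the full plate area.
C₁ = κ₁ε₀A/d₁ = 1.59 × 8.85×10⁻¹² × 2.66×10⁻⁴ / 3.27×10⁻⁴ = 1.15×10⁻¹¹ F.
C₂ = κ₂ε₀A/d₂ = 1.99 × 8.85×10⁻¹² × 2.66×10⁻⁴ / 1.46×10⁻⁴ = 3.21×10⁻¹¹ F.
C = (1/C₁ + 1/C₂)⁻¹ = 8.44×10⁻¹² F.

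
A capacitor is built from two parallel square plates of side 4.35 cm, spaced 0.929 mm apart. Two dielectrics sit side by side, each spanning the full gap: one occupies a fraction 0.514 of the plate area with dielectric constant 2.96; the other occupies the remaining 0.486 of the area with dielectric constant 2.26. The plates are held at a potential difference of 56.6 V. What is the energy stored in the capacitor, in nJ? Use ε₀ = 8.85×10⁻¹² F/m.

U ≈ 75.6 nJ

A = (4.35 cm)² = 1.89×10⁻³ m².
Side-by-side slabs ⇒ two capacitors in parallel, each spanning the full gap.
C₁ = κ₁ε₀A₁/d = 2.96 × 8.85×10⁻¹² × 9.73×10⁻⁴ / 9.29×10⁻⁴ = 2.74×10⁻¹¹ F.
C₂ = κ₂ε₀A₂/d = 2.26 × 8.85×10⁻¹² × 9.20×10⁻⁴ / 9.29×10⁻⁴ = 1.98×10⁻¹¹ F.
C = C₁ + C₂ = 4.72×10⁻¹¹ F.
U = ½CV² = ½ × 4.72×10⁻¹¹ × (56.6)² = 7.56×10⁻⁸ J.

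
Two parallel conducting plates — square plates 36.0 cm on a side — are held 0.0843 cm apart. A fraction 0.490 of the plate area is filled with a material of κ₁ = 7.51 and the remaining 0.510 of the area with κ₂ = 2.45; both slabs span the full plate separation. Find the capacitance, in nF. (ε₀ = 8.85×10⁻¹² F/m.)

6.71 nF

A = (36.0 cm)² = 0.130 m².
Side-by-side slabs ⇒ two capacitors in parallel, each spanning the full gap.
C₁ = κ₁ε₀A₁/d = 7.51 × 8.85×10⁻¹² × 6.35×10⁻² / 8.43×10⁻⁴ = 5.01×10⁻⁹ F.
C₂ = κ₂ε₀A₂/d = 2.45 × 8.85×10⁻¹² × 6.61×10⁻² / 8.43×10⁻⁴ = 1.70×10⁻⁹ F.
C = C₁ + C₂ = 6.71×10⁻⁹ F.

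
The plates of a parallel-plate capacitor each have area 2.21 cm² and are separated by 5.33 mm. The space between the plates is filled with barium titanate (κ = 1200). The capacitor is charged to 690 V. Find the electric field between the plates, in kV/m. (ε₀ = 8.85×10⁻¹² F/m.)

E ≈ 129 kV/m

E = V/d = 690 / 5.33×10⁻³ = 1.29×10⁵ V/m.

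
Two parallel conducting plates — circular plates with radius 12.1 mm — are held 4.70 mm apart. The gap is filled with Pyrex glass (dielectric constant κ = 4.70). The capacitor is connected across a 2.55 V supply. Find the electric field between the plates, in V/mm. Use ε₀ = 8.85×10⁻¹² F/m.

E ≈ 0.543 V/mm

E = V/d = 2.55 / 4.70×10⁻³ = 5.43×10² V/m.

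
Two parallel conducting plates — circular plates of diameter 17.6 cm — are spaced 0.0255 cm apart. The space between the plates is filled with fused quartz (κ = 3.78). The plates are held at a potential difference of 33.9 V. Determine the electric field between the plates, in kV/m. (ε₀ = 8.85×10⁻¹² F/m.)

E = V/d = 33.9 / 2.55×10⁻⁴ = 1.33×10⁵ V/m.

133 kV/m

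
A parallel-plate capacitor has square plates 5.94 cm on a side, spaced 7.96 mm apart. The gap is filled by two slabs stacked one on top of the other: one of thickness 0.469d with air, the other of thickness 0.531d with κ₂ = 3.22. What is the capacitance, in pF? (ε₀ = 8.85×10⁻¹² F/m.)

A = (5.94 cm)² = 3.53×10⁻³ m².
Stacked slabs ⇒ two capacitors in series, each with the full plate area.
C₁ = κ₁ε₀A/d₁ = 1.00 × 8.85×10⁻¹² × 3.53×10⁻³ / 3.73×10⁻³ = 8.36×10⁻¹² F.
C₂ = κ₂ε₀A/d₂ = 3.22 × 8.85×10⁻¹² × 3.53×10⁻³ / 4.23×10⁻³ = 2.38×10⁻¹¹ F.
C = (1/C₁ + 1/C₂)⁻¹ = 6.19×10⁻¹² F.

C ≈ 6.19 pF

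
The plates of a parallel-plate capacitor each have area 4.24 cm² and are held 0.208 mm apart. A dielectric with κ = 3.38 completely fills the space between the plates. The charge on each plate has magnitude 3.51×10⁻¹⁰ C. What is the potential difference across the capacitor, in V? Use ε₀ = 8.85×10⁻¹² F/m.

5.76 V

A = 4.24 cm² = 4.24×10⁻⁴ m².
C = κε₀A/d = 3.38 × 8.85×10⁻¹² × 4.24×10⁻⁴ / 2.08×10⁻⁴ = 6.10×10⁻¹¹ F.
V = Q/C = 3.51×10⁻¹⁰ / 6.10×10⁻¹¹ = 5.76 V.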